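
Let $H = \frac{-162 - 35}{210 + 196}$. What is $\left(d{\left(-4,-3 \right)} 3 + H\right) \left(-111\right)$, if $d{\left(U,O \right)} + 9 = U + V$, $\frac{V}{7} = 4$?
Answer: $- \frac{2006103}{406} \approx -4941.1$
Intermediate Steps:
$V = 28$ ($V = 7 \cdot 4 = 28$)
$d{\left(U,O \right)} = 19 + U$ ($d{\left(U,O \right)} = -9 + \left(U + 28\right) = -9 + \left(28 + U\right) = 19 + U$)
$H = - \frac{197}{406} \approx -0.48522$
$\left(d{\left(-4,-3 \right)} 3 + H\right) \left(-111\right) = \left(\left(19 - 4\right) 3 - \frac{197}{406}\right) \left(-111\right) = \left(15 \cdot 3 - \frac{197}{406}\right) \left(-111\right) = \left(45 - \frac{197}{406}\right) \left(-111\right) = \frac{18073}{406} \left(-111\right) = - \frac{2006103}{406}$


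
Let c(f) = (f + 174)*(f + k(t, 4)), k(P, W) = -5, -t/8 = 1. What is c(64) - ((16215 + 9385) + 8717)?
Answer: -20275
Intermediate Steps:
t = -8 (t = -8*1 = -8)
c(f) = (-5 + f)*(174 + f) (c(f) = (f + 174)*(f - 5) = (174 + f)*(-5 + f) = (-5 + f)*(174 + f))
c(64) - ((16215 + 9385) + 8717) = (-870 + 64² + 169*64) - ((16215 + 9385) + 8717) = (-870 + 4096 + 10816) - (25600 + 8717) = 14042 - 1*34317 = 14042 - 34317 = -20275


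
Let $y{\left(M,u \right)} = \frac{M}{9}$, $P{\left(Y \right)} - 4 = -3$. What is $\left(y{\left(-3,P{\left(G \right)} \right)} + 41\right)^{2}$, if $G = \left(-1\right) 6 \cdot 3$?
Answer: $\frac{14884}{9} \approx 1653.8$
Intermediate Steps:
$G = -18$ ($G = \left(-6\right) 3 = -18$)
$P{\left(Y \right)} = 1$ ($P{\left(Y \right)} = 4 - 3 = 1$)
$y{\left(M,u \right)} = \frac{M}{9}$ ($y{\left(M,u \right)} = M \frac{1}{9} = \frac{M}{9}$)
$\left(y{\left(-3,P{\left(G \right)} \right)} + 41\right)^{2} = \left(\frac{1}{9} \left(-3\right) + 41\right)^{2} = \left(- \frac{1}{3} + 41\right)^{2} = \left(\frac{122}{3}\right)^{2} = \frac{14884}{9}$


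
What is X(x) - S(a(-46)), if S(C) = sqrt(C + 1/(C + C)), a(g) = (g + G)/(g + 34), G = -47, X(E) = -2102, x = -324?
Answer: -2102 - sqrt(30039)/62 ≈ -2104.8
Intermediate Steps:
a(g) = (-47 + g)/(34 + g) (a(g) = (g - 47)/(g + 34) = (-47 + g)/(34 + g))
S(C) = sqrt(C + 1/(2*C))
X(x) - S(a(-46)) = -2102 - sqrt(2/(((-47 - 46)/(34 - 46))) + 4*((-47 - 46)/(34 - 46)))/2 = -2102 - sqrt(2/((-93/(-12))) + 4*(-93/(-12)))/2 = -2102 - sqrt(2/((-1/12*(-93))) + 4*(-1/12*(-93)))/2 = -2102 - sqrt(2/(31/4) + 4*(31/4))/2 = -2102 - sqrt(2*(4/31) + 31)/2 = -2102 - sqrt(8/31 + 31)/2 = -2102 - sqrt(969/31)/2 = -2102 - sqrt(30039)/31/2 = -2102 - sqrt(30039)/62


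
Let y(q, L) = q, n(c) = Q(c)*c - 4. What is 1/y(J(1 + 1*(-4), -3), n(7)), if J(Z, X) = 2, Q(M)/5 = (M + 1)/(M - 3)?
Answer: ½ ≈ 0.50000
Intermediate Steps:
Q(M) = 5*(1 + M)/(-3 + M) (Q(M) = 5*((M + 1)/(M - 3)) = 5*((1 + M)/(-3 + M)) = 5*(1 + M)/(-3 + M))
n(c) = -4 + 5*c*(1 + c)/(-3 + c) (n(c) = (5*(1 + c)/(-3 + c))*c - 4 = 5*c*(1 + c)/(-3 + c) - 4 = -4 + 5*c*(1 + c)/(-3 + c))
1/y(J(1 + 1*(-4), -3), n(7)) = 1/2 = ½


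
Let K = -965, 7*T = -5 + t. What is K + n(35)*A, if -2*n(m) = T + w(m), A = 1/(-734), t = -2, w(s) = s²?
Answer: -353849/367 ≈ -964.17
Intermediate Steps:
T = -1 (T = (-5 - 2)/7 = (⅐)*(-7) = -1)
A = -1/734 ≈ -0.0013624
n(m) = ½ - m²/2 (n(m) = -(-1 + m²)/2 = ½ - m²/2)
K + n(35)*A = -965 + (½ - ½*35²)*(-1/734) = -965 + (½ - ½*1225)*(-1/734) = -965 + (½ - 1225/2)*(-1/734) = -965 - 612*(-1/734) = -965 + 306/367 = -353849/367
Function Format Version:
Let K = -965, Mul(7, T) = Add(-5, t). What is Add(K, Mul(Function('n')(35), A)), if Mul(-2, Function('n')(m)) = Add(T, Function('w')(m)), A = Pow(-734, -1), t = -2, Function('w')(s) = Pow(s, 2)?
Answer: Rational(-353849, 367) ≈ -964.17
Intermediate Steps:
T = -1 (T = Mul(Rational(1, 7), Add(-5, -2)) = Mul(Rational(1, 7), -7) = -1)
A = Rational(-1, 734) ≈ -0.0013624
Function('n')(m) = Add(Rational(1, 2), Mul(Rational(-1, 2), Pow(m, 2))) (Function('n')(m) = Mul(Rational(-1, 2), Add(-1, Pow(m, 2))) = Add(Rational(1, 2), Mul(Rational(-1, 2), Pow(m, 2))))
Add(K, Mul(Function('n')(35), A)) = Add(-965, Mul(Add(Rational(1, 2), Mul(Rational(-1, 2), Pow(35, 2))), Rational(-1, 734))) = Add(-965, Mul(Add(Rational(1, 2), Mul(Rational(-1, 2), 1225)), Rational(-1, 734))) = Add(-965, Mul(Add(Rational(1, 2), Rational(-1225, 2)), Rational(-1, 734))) = Add(-965, Mul(-612, Rational(-1, 734))) = Add(-965, Rational(306, 367)) = Rational(-353849, 367)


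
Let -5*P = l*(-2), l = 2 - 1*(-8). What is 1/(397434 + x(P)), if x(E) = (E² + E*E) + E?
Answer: 1/397470 ≈ 2.5159e-6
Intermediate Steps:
l = 10 (l = 2 + 8 = 10)
P = 4 (P = -2*(-2) = -⅕*(-20) = 4)
x(E) = E + 2*E² (x(E) = (E² + E²) + E = 2*E² + E = E + 2*E²)
1/(397434 + x(P)) = 1/(397434 + 4*(1 + 2*4)) = 1/(397434 + 4*(1 + 8)) = 1/(397434 + 4*9) = 1/(397434 + 36) = 1/397470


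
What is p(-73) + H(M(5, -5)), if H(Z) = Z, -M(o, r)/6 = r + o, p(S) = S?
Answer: -73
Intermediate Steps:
M(o, r) = -6*o - 6*r (M(o, r) = -6*(r + o) = -6*(o + r) = -6*o - 6*r)
p(-73) + H(M(5, -5)) = -73 + (-6*5 - 6*(-5)) = -73 + (-30 + 30) = -73 + 0 = -73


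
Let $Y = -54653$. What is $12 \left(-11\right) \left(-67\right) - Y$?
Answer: $63497$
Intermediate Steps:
$12 \left(-11\right) \left(-67\right) - Y = 12 \left(-11\right) \left(-67\right) - -54653 = \left(-132\right) \left(-67\right) + 54653 = 8844 + 54653 = 63497$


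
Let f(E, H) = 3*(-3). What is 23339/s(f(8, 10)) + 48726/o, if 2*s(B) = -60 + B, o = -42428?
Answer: -991908139/1463766 ≈ -677.64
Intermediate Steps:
f(E, H) = -9
s(B) = -30 + B/2 (s(B) = (-60 + B)/2 = -30 + B/2)
23339/s(f(8, 10)) + 48726/o = 23339/(-30 + (1/2)*(-9)) + 48726/(-42428) = 23339/(-30 - 9/2) + 48726*(-1/42428) = 23339/(-69/2) - 24363/21214 = 23339*(-2/69) - 24363/21214 = -46678/69 - 24363/21214 = -991908139/1463766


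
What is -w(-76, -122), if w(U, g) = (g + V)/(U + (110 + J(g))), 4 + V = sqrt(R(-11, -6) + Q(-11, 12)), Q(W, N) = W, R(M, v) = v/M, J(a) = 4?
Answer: 63/19 - I*sqrt(1265)/418 ≈ 3.3158 - 0.085088*I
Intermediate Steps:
V = -4 + I*sqrt(1265)/11 (V = -4 + sqrt(-6/(-11) - 11) = -4 + sqrt(-6*(-1/11) - 11) = -4 + sqrt(6/11 - 11) = -4 + sqrt(-115/11) = -4 + I*sqrt(1265)/11 ≈ -4.0 + 3.2333*I)
w(U, g) = (-4 + g + I*sqrt(1265)/11)/(114 + U) (w(U, g) = (g + (-4 + I*sqrt(1265)/11))/(U + (110 + 4)) = (-4 + g + I*sqrt(1265)/11)/(U + 114) = (-4 + g + I*sqrt(1265)/11)/(114 + U))
-w(-76, -122) = -(-4 - 122 + I*sqrt(1265)/11)/(114 - 76) = -(-126 + I*sqrt(1265)/11)/38 = -(-63/19 + I*sqrt(1265)/418) = 63/19 - I*sqrt(1265)/418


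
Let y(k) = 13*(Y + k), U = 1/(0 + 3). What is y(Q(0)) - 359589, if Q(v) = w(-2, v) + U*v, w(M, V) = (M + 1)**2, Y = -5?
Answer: -359641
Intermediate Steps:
w(M, V) = (1 + M)**2
U = 1/3 ≈ 0.33333
Q(v) = 1 + v/3 (Q(v) = (1 - 2)**2 + v/3 = (-1)**2 + v/3 = 1 + v/3)
y(k) = -65 + 13*k (y(k) = 13*(-5 + k) = -65 + 13*k)
y(Q(0)) - 359589 = (-65 + 13*(1 + (1/3)*0)) - 359589 = (-65 + 13*(1 + 0)) - 359589 = (-65 + 13*1) - 359589 = (-65 + 13) - 359589 = -52 - 359589 = -359641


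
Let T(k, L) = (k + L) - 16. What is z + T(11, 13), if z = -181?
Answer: -173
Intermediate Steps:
T(k, L) = -16 + L + k (T(k, L) = (L + k) - 16 = -16 + L + k)
z + T(11, 13) = -181 + (-16 + 13 + 11) = -181 + 8 = -173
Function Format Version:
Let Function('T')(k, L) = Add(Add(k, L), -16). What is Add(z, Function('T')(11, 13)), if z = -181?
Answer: -173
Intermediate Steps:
Function('T')(k, L) = Add(-16, L, k) (Function('T')(k, L) = Add(Add(L, k), -16) = Add(-16, L, k))
Add(z, Function('T')(11, 13)) = Add(-181, Add(-16, 13, 11)) = Add(-181, 8) = -173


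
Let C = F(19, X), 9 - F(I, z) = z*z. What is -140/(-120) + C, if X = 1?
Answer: 55/6 ≈ 9.1667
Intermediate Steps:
F(I, z) = 9 - z² (F(I, z) = 9 - z*z = 9 - z²)
C = 8 (C = 9 - 1*1² = 9 - 1*1 = 9 - 1 = 8)
-140/(-120) + C = -140/(-120) + 8 = -140*(-1/120) + 8 = 7/6 + 8 = 55/6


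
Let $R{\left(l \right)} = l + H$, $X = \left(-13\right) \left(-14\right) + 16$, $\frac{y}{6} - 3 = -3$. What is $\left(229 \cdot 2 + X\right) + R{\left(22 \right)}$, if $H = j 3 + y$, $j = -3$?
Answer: $669$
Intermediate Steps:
$y = 0$ ($y = 18 + 6 \left(-3\right) = 18 - 18 = 0$)
$X = 198$ ($X = 182 + 16 = 198$)
$H = -9$ ($H = \left(-3\right) 3 + 0 = -9 + 0 = -9$)
$R{\left(l \right)} = -9 + l$ ($R{\left(l \right)} = l - 9 = -9 + l$)
$\left(229 \cdot 2 + X\right) + R{\left(22 \right)} = \left(229 \cdot 2 + 198\right) + \left(-9 + 22\right) = \left(458 + 198\right) + 13 = 656 + 13 = 669$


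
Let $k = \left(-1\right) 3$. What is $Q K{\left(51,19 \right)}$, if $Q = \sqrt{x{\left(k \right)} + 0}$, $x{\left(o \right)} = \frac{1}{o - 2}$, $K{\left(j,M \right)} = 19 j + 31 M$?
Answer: $\frac{1558 i \sqrt{5}}{5} \approx 696.76 i$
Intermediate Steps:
$k = -3$
$x{\left(o \right)} = \frac{1}{-2 + o}$ ($x{\left(o \right)} = \frac{1}{o - 2} = \frac{1}{-2 + o}$)
$Q = \frac{i \sqrt{5}}{5}$ ($Q = \sqrt{\frac{1}{-2 - 3} + 0} = \sqrt{\frac{1}{-5} + 0} = \sqrt{- \frac{1}{5} + 0} = \sqrt{- \frac{1}{5}} = \frac{i \sqrt{5}}{5} \approx 0.44721 i$)
$Q K{\left(51,19 \right)} = \frac{i \sqrt{5}}{5} \left(19 \cdot 51 + 31 \cdot 19\right) = \frac{i \sqrt{5}}{5} \left(969 + 589\right) = \frac{i \sqrt{5}}{5} \cdot 1558 = \frac{1558 i \sqrt{5}}{5}$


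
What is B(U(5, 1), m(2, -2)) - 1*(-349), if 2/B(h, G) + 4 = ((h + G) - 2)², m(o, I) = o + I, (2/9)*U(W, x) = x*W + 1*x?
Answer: 216731/621 ≈ 349.00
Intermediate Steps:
U(W, x) = 9*x/2 + 9*W*x/2 (U(W, x) = 9*(x*W + 1*x)/2 = 9*(W*x + x)/2 = 9*(x + W*x)/2 = 9*x/2 + 9*W*x/2)
m(o, I) = I + o
B(h, G) = 2/(-4 + (-2 + G + h)²) (B(h, G) = 2/(-4 + ((h + G) - 2)²) = 2/(-4 + ((G + h) - 2)²) = 2/(-4 + (-2 + G + h)²))
B(U(5, 1), m(2, -2)) - 1*(-349) = 2/(-4 + (-2 + (-2 + 2) + (9/2)*1*(1 + 5))²) - 1*(-349) = 2/(-4 + (-2 + 0 + (9/2)*1*6)²) + 349 = 2/(-4 + (-2 + 0 + 27)²) + 349 = 2/(-4 + 25²) + 349 = 2/(-4 + 625) + 349 = 2/621 + 349 = 216731/621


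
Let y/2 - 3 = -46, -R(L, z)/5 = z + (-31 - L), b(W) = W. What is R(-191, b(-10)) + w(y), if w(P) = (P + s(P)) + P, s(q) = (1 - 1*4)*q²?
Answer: -23110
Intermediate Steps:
R(L, z) = 155 - 5*z + 5*L (R(L, z) = -5*(z + (-31 - L)) = -5*(-31 + z - L) = 155 - 5*z + 5*L)
y = -86 (y = 6 + 2*(-46) = 6 - 92 = -86)
s(q) = -3*q² (s(q) = (1 - 4)*q² = -3*q²)
w(P) = -3*P² + 2*P (w(P) = (P - 3*P²) + P = -3*P² + 2*P)
R(-191, b(-10)) + w(y) = (155 - 5*(-10) + 5*(-191)) - 86*(2 - 3*(-86)) = (155 + 50 - 955) - 86*(2 + 258) = -750 - 86*260 = -750 - 22360 = -23110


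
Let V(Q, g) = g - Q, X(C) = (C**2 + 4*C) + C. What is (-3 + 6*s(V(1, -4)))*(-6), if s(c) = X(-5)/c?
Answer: 18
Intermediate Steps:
X(C) = C**2 + 5*C
s(c) = 0 (s(c) = (-5*(5 - 5))/c = (-5*0)/c = 0/c = 0)
(-3 + 6*s(V(1, -4)))*(-6) = (-3 + 6*0)*(-6) = (-3 + 0)*(-6) = -3*(-6) = 18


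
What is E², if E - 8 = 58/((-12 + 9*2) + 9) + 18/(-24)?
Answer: 444889/3600 ≈ 123.58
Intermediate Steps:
E = 667/60 (E = 8 + (58/((-12 + 9*2) + 9) + 18/(-24)) = 8 + (58/((-12 + 18) + 9) + 18*(-1/24)) = 8 + (58/(6 + 9) - ¾) = 8 + (58/15 - ¾) = 8 + 187/60 = 667/60 ≈ 11.117)
E² = (667/60)² = 444889/3600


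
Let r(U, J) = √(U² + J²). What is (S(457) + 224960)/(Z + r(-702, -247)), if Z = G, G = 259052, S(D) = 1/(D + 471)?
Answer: 4506703487401/5189637764904 - 904639151*√3277/20758551059616 ≈ 0.86591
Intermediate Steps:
r(U, J) = √(J² + U²)
S(D) = 1/(471 + D)
Z = 259052
(S(457) + 224960)/(Z + r(-702, -247)) = (1/(471 + 457) + 224960)/(259052 + √((-247)² + (-702)²)) = (1/928 + 224960)/(259052 + √(61009 + 492804)) = (1/928 + 224960)/(259052 + √553813) = 208762881/(928*(259052 + 13*√3277))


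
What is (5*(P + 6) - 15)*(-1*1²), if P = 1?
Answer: -20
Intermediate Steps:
(5*(P + 6) - 15)*(-1*1²) = (5*(1 + 6) - 15)*(-1*1²) = (5*7 - 15)*(-1*1) = (35 - 15)*(-1) = 20*(-1) = -20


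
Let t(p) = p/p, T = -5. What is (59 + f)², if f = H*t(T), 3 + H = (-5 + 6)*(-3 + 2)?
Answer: 3025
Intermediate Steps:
t(p) = 1
H = -4 (H = -3 + (-5 + 6)*(-3 + 2) = -3 + 1*(-1) = -3 - 1 = -4)
f = -4 (f = -4*1 = -4)
(59 + f)² = (59 - 4)² = 55² = 3025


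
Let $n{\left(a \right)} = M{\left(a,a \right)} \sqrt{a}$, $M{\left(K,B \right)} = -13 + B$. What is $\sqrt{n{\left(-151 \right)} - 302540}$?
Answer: $2 \sqrt{-75635 - 41 i \sqrt{151}} \approx 1.8319 - 550.04 i$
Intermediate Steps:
$n{\left(a \right)} = \sqrt{a} \left(-13 + a\right)$ ($n{\left(a \right)} = \left(-13 + a\right) \sqrt{a} = \sqrt{a} \left(-13 + a\right)$)
$\sqrt{n{\left(-151 \right)} - 302540} = \sqrt{\sqrt{-151} \left(-13 - 151\right) - 302540} = \sqrt{i \sqrt{151} \left(-164\right) - 302540} = \sqrt{- 164 i \sqrt{151} - 302540} = \sqrt{-302540 - 164 i \sqrt{151}}$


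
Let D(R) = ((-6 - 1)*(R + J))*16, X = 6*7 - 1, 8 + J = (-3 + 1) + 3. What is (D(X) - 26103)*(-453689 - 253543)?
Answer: 21154016352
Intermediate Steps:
J = -7 (J = -8 + ((-3 + 1) + 3) = -8 + (-2 + 3) = -8 + 1 = -7)
X = 41 (X = 42 - 1 = 41)
D(R) = 784 - 112*R (D(R) = ((-6 - 1)*(R - 7))*16 = -7*(-7 + R)*16 = (49 - 7*R)*16 = 784 - 112*R)
(D(X) - 26103)*(-453689 - 253543) = ((784 - 112*41) - 26103)*(-453689 - 253543) = ((784 - 4592) - 26103)*(-707232) = (-3808 - 26103)*(-707232) = -29911*(-707232) = 21154016352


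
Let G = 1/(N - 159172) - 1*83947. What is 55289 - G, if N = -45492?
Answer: 28496596705/204664 ≈ 1.3924e+5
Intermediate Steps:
G = -17180928809/204664 (G = 1/(-45492 - 159172) - 1*83947 = 1/(-204664) - 83947 = -1/204664 - 83947 = -17180928809/204664 ≈ -83947.)
55289 - G = 55289 - 1*(-17180928809/204664) = 55289 + 17180928809/204664 = 28496596705/204664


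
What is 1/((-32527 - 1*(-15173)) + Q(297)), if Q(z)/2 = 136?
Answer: -1/17082 ≈ -5.8541e-5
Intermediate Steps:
Q(z) = 272 (Q(z) = 2*136 = 272)
1/((-32527 - 1*(-15173)) + Q(297)) = 1/((-32527 - 1*(-15173)) + 272) = 1/((-32527 + 15173) + 272) = 1/(-17354 + 272) = 1/(-17082) = -1/17082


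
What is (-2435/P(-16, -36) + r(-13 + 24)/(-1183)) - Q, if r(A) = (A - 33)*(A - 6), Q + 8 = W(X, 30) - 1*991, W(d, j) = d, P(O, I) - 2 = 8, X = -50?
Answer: 1906033/2366 ≈ 805.59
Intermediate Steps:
P(O, I) = 10 (P(O, I) = 2 + 8 = 10)
Q = -1049 (Q = -8 + (-50 - 1*991) = -8 + (-50 - 991) = -8 - 1041 = -1049)
r(A) = (-33 + A)*(-6 + A)
(-2435/P(-16, -36) + r(-13 + 24)/(-1183)) - Q = (-2435/10 + (198 + (-13 + 24)² - 39*(-13 + 24))/(-1183)) - 1*(-1049) = (-2435*⅒ + (198 + 11² - 39*11)*(-1/1183)) + 1049 = (-487/2 + (198 + 121 - 429)*(-1/1183)) + 1049 = (-487/2 - 110*(-1/1183)) + 1049 = (-487/2 + 110/1183) + 1049 = -575901/2366 + 1049 = 1906033/2366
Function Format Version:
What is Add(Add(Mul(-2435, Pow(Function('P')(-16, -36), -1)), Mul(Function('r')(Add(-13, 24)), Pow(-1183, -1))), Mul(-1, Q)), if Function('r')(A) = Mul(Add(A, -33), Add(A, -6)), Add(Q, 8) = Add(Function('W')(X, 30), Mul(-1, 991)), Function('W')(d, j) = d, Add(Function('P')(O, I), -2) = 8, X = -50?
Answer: Rational(1906033, 2366) ≈ 805.59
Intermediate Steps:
Function('P')(O, I) = 10 (Function('P')(O, I) = Add(2, 8) = 10)
Q = -1049 (Q = Add(-8, Add(-50, Mul(-1, 991))) = Add(-8, Add(-50, -991)) = Add(-8, -1041) = -1049)
Function('r')(A) = Mul(Add(-33, A), Add(-6, A))
Add(Add(Mul(-2435, Pow(Function('P')(-16, -36), -1)), Mul(Function('r')(Add(-13, 24)), Pow(-1183, -1))), Mul(-1, Q)) = Add(Add(Mul(-2435, Pow(10, -1)), Mul(Add(198, Pow(Add(-13, 24), 2), Mul(-39, Add(-13, 24))), Pow(-1183, -1))), Mul(-1, -1049)) = Add(Add(Mul(-2435, Rational(1, 10)), Mul(Add(198, Pow(11, 2), Mul(-39, 11)), Rational(-1, 1183))), 1049) = Add(Add(Rational(-487, 2), Mul(Add(198, 121, -429), Rational(-1, 1183))), 1049) = Add(Add(Rational(-487, 2), Mul(-110, Rational(-1, 1183))), 1049) = Add(Add(Rational(-487, 2), Rational(110, 1183)), 1049) = Add(Rational(-575901, 2366), 1049) = Rational(1906033, 2366)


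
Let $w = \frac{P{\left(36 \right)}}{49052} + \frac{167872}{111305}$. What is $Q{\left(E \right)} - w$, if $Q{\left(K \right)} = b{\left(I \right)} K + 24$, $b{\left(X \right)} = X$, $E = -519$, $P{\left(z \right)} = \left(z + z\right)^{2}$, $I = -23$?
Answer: $\frac{16323763318999}{1364933215} \approx 11959.0$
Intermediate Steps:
$P{\left(z \right)} = 4 z^{2}$ ($P{\left(z \right)} = \left(2 z\right)^{2} = 4 z^{2}$)
$Q{\left(K \right)} = 24 - 23 K$ ($Q{\left(K \right)} = - 23 K + 24 = 24 - 23 K$)
$w = \frac{2202865616}{1364933215}$ ($w = \frac{4 \cdot 36^{2}}{49052} + \frac{167872}{111305} = 4 \cdot 1296 \cdot \frac{1}{49052} + 167872 \cdot \frac{1}{111305} = 5184 \cdot \frac{1}{49052} + \frac{167872}{111305} = \frac{1296}{12263} + \frac{167872}{111305} = \frac{2202865616}{1364933215} \approx 1.6139$)
$Q{\left(E \right)} - w = \left(24 - -11937\right) - \frac{2202865616}{1364933215} = \left(24 + 11937\right) - \frac{2202865616}{1364933215} = 11961 - \frac{2202865616}{1364933215} = \frac{16323763318999}{1364933215}$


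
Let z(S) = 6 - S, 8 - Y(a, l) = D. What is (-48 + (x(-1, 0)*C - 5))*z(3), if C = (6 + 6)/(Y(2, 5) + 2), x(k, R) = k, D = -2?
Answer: -162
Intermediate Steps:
Y(a, l) = 10 (Y(a, l) = 8 - 1*(-2) = 8 + 2 = 10)
C = 1 (C = (6 + 6)/(10 + 2) = 12/12 = 12*(1/12) = 1)
(-48 + (x(-1, 0)*C - 5))*z(3) = (-48 + (-1*1 - 5))*(6 - 1*3) = (-48 + (-1 - 5))*(6 - 3) = (-48 - 6)*3 = -54*3 = -162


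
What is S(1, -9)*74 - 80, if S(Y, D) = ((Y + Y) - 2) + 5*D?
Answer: -3410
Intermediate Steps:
S(Y, D) = -2 + 2*Y + 5*D (S(Y, D) = (2*Y - 2) + 5*D = (-2 + 2*Y) + 5*D = -2 + 2*Y + 5*D)
S(1, -9)*74 - 80 = (-2 + 2*1 + 5*(-9))*74 - 80 = (-2 + 2 - 45)*74 - 80 = -45*74 - 80 = -3330 - 80 = -3410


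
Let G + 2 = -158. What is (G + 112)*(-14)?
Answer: 672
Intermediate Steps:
G = -160 (G = -2 - 158 = -160)
(G + 112)*(-14) = (-160 + 112)*(-14) = -48*(-14) = 672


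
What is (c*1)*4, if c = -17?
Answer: -68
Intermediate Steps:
(c*1)*4 = -17*1*4 = -17*4 = -68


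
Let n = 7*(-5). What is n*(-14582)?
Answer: 510370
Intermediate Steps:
n = -35
n*(-14582) = -35*(-14582) = 510370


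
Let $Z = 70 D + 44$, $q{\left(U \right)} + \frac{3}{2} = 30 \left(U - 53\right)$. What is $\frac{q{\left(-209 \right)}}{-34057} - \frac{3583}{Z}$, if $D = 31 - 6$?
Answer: $- \frac{53961350}{30549129} \approx -1.7664$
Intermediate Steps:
$q{\left(U \right)} = - \frac{3183}{2} + 30 U$ ($q{\left(U \right)} = - \frac{3}{2} + 30 \left(U - 53\right) = - \frac{3}{2} + 30 \left(-53 + U\right) = - \frac{3}{2} + \left(-1590 + 30 U\right) = - \frac{3183}{2} + 30 U$)
$D = 25$
$Z = 1794$ ($Z = 70 \cdot 25 + 44 = 1750 + 44 = 1794$)
$\frac{q{\left(-209 \right)}}{-34057} - \frac{3583}{Z} = \frac{- \frac{3183}{2} + 30 \left(-209\right)}{-34057} - \frac{3583}{1794} = \left(- \frac{3183}{2} - 6270\right) \left(- \frac{1}{34057}\right) - \frac{3583}{1794} = \left(- \frac{15723}{2}\right) \left(- \frac{1}{34057}\right) - \frac{3583}{1794} = \frac{15723}{68114} - \frac{3583}{1794} = - \frac{53961350}{30549129}$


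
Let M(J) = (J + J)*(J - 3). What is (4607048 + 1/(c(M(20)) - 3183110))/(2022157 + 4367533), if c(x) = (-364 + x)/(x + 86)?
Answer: 5616594906290273/7789868980478680 ≈ 0.72101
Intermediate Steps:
M(J) = 2*J*(-3 + J) (M(J) = (2*J)*(-3 + J) = 2*J*(-3 + J))
c(x) = (-364 + x)/(86 + x)
(4607048 + 1/(c(M(20)) - 3183110))/(2022157 + 4367533) = (4607048 + 1/((-364 + 2*20*(-3 + 20))/(86 + 2*20*(-3 + 20)) - 3183110))/(2022157 + 4367533) = (4607048 + 1/((-364 + 2*20*17)/(86 + 2*20*17) - 3183110))/6389690 = (4607048 + 1/((-364 + 680)/(86 + 680) - 3183110))*(1/6389690) = (4607048 + 1/(316/766 - 3183110))*(1/6389690) = (4607048 + 1/((1/766)*316 - 3183110))*(1/6389690) = (4607048 + 1/(158/383 - 3183110))*(1/6389690) = (4607048 + 1/(-1219130972/383))*(1/6389690) = (4607048 - 383/1219130972)*(1/6389690) = (5616594906290273/1219130972)*(1/6389690) = 5616594906290273/7789868980478680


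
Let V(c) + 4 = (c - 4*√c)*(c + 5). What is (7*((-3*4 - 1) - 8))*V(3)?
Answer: -2940 + 4704*√3 ≈ 5207.6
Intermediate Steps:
V(c) = -4 + (5 + c)*(c - 4*√c) (V(c) = -4 + (c - 4*√c)*(c + 5) = -4 + (c - 4*√c)*(5 + c) = -4 + (5 + c)*(c - 4*√c))
(7*((-3*4 - 1) - 8))*V(3) = (7*((-3*4 - 1) - 8))*(-4 + 3² - 20*√3 - 12*√3 + 5*3) = (7*((-12 - 1) - 8))*(-4 + 9 - 20*√3 - 12*√3 + 15) = (7*(-13 - 8))*(-4 + 9 - 20*√3 - 12*√3 + 15) = (7*(-21))*(20 - 32*√3) = -147*(20 - 32*√3) = -2940 + 4704*√3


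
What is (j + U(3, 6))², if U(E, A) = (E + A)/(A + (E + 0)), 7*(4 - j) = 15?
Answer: 400/49 ≈ 8.1633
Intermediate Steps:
j = 13/7 (j = 4 - ⅐*15 = 4 - 15/7 = 13/7 ≈ 1.8571)
U(E, A) = 1 (U(E, A) = (A + E)/(A + E) = 1)
(j + U(3, 6))² = (13/7 + 1)² = (20/7)² = 400/49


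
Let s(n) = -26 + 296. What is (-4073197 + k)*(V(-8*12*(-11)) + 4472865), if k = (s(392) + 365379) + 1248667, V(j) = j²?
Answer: -13740229486881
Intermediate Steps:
s(n) = 270
k = 1614316 (k = (270 + 365379) + 1248667 = 365649 + 1248667 = 1614316)
(-4073197 + k)*(V(-8*12*(-11)) + 4472865) = (-4073197 + 1614316)*((-8*12*(-11))² + 4472865) = -2458881*((-96*(-11))² + 4472865) = -2458881*(1056² + 4472865) = -2458881*(1115136 + 4472865) = -2458881*5588001 = -13740229486881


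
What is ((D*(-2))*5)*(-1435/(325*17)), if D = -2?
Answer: -1148/221 ≈ -5.1946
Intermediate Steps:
((D*(-2))*5)*(-1435/(325*17)) = (-2*(-2)*5)*(-1435/(325*17)) = (4*5)*(-1435/5525) = 20*(-1435*1/5525) = 20*(-287/1105) = -1148/221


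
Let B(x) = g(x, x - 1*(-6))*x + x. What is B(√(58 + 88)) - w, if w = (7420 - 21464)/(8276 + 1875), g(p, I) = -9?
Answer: 14044/10151 - 8*√146 ≈ -95.281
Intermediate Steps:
w = -14044/10151 ≈ -1.3835
B(x) = -8*x (B(x) = -9*x + x = -8*x)
B(√(58 + 88)) - w = -8*√(58 + 88) - 1*(-14044/10151) = -8*√146 + 14044/10151 = 14044/10151 - 8*√146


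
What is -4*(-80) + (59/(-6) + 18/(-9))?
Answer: 1849/6 ≈ 308.17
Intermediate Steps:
-4*(-80) + (59/(-6) + 18/(-9)) = 320 + (59*(-⅙) + 18*(-⅑)) = 320 + (-59/6 - 2) = 320 - 71/6 = 1849/6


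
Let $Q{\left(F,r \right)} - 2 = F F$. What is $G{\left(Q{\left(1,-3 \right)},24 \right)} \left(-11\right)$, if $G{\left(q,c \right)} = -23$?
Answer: $253$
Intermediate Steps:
$Q{\left(F,r \right)} = 2 + F^{2}$ ($Q{\left(F,r \right)} = 2 + F F = 2 + F^{2}$)
$G{\left(Q{\left(1,-3 \right)},24 \right)} \left(-11\right) = \left(-23\right) \left(-11\right) = 253$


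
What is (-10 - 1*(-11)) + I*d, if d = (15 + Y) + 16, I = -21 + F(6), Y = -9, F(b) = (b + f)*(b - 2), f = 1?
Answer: 155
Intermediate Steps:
F(b) = (1 + b)*(-2 + b) (F(b) = (b + 1)*(b - 2) = (1 + b)*(-2 + b))
I = 7 (I = -21 + (-2 + 6**2 - 1*6) = -21 + (-2 + 36 - 6) = -21 + 28 = 7)
d = 22 (d = (15 - 9) + 16 = 6 + 16 = 22)
(-10 - 1*(-11)) + I*d = (-10 - 1*(-11)) + 7*22 = (-10 + 11) + 154 = 1 + 154 = 155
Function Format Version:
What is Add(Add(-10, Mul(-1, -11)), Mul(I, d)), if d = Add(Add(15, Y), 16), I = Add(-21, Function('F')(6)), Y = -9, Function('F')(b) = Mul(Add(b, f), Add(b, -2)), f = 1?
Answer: 155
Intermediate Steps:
Function('F')(b) = Mul(Add(1, b), Add(-2, b)) (Function('F')(b) = Mul(Add(b, 1), Add(b, -2)) = Mul(Add(1, b), Add(-2, b)))
I = 7 (I = Add(-21, Add(-2, Pow(6, 2), Mul(-1, 6))) = Add(-21, Add(-2, 36, -6)) = Add(-21, 28) = 7)
d = 22 (d = Add(Add(15, -9), 16) = Add(6, 16) = 22)
Add(Add(-10, Mul(-1, -11)), Mul(I, d)) = Add(Add(-10, Mul(-1, -11)), Mul(7, 22)) = Add(Add(-10, 11), 154) = Add(1, 154) = 155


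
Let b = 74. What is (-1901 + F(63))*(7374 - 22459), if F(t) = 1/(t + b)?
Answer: 3928677060/137 ≈ 2.8676e+7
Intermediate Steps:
F(t) = 1/(74 + t) (F(t) = 1/(t + 74) = 1/(74 + t))
(-1901 + F(63))*(7374 - 22459) = (-1901 + 1/(74 + 63))*(7374 - 22459) = (-1901 + 1/137)*(-15085) = -260436/137*(-15085) = 3928677060/137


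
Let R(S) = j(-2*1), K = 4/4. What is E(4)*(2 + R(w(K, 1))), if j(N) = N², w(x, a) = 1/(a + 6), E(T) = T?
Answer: 24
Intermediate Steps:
K = 1 (K = 4*(¼) = 1)
w(x, a) = 1/(6 + a)
R(S) = 4 (R(S) = (-2*1)² = (-2)² = 4)
E(4)*(2 + R(w(K, 1))) = 4*(2 + 4) = 4*6 = 24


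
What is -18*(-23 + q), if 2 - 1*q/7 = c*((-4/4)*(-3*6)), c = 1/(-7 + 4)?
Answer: -594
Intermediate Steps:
c = -⅓ (c = 1/(-3) = -⅓ ≈ -0.33333)
q = 56 (q = 14 - (-7)*(-4/4)*(-3*6)/3 = 14 - (-7)*-4*¼*(-18)/3 = 14 - (-7)*(-1*(-18))/3 = 14 - (-7)*18/3 = 14 - 7*(-6) = 14 + 42 = 56)
-18*(-23 + q) = -18*(-23 + 56) = -18*33 = -594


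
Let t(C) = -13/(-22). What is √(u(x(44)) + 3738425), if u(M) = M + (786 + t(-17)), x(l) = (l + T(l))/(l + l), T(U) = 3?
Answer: √59827394/4 ≈ 1933.7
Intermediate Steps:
t(C) = 13/22 (t(C) = -13*(-1/22) = 13/22)
x(l) = (3 + l)/(2*l) (x(l) = (l + 3)/(l + l) = (3 + l)/((2*l)) = (3 + l)*(1/(2*l)) = (3 + l)/(2*l))
u(M) = 17305/22 + M (u(M) = M + (786 + 13/22) = M + 17305/22 = 17305/22 + M)
√(u(x(44)) + 3738425) = √((17305/22 + (½)*(3 + 44)/44) + 3738425) = √((17305/22 + (½)*(1/44)*47) + 3738425) = √((17305/22 + 47/88) + 3738425) = √(6297/8 + 3738425) = √(29913697/8) = √59827394/4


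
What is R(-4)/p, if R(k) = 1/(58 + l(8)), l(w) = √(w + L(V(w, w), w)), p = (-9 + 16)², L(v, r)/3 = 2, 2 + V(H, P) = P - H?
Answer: 29/82075 - √14/164150 ≈ 0.00033054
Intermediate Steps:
V(H, P) = -2 + P - H (V(H, P) = -2 + (P - H) = -2 + P - H)
L(v, r) = 6 (L(v, r) = 3*2 = 6)
p = 49 (p = 7² = 49)
l(w) = √(6 + w) (l(w) = √(w + 6) = √(6 + w))
R(k) = 1/(58 + √14) (R(k) = 1/(58 + √(6 + 8)) = 1/(58 + √14))
R(-4)/p = (29/1675 - √14/3350)/49 = (29/1675 - √14/3350)*(1/49) = 29/82075 - √14/164150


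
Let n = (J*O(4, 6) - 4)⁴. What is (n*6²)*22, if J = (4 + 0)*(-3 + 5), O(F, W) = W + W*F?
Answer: 2456819177472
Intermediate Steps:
O(F, W) = W + F*W
J = 8 (J = 4*2 = 8)
n = 3102044416 (n = (8*(6*(1 + 4)) - 4)⁴ = (8*(6*5) - 4)⁴ = (8*30 - 4)⁴ = (240 - 4)⁴ = 236⁴ = 3102044416)
(n*6²)*22 = (3102044416*6²)*22 = (3102044416*36)*22 = 111673598976*22 = 2456819177472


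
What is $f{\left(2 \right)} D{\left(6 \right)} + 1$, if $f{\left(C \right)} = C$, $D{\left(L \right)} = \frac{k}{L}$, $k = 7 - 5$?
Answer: $\frac{5}{3} \approx 1.6667$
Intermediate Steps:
$k = 2$
$D{\left(L \right)} = \frac{2}{L}$
$f{\left(2 \right)} D{\left(6 \right)} + 1 = 2 \cdot \frac{2}{6} + 1 = 2 \cdot 2 \cdot \frac{1}{6} + 1 = 2 \cdot \frac{1}{3} + 1 = \frac{2}{3} + 1 = \frac{5}{3}$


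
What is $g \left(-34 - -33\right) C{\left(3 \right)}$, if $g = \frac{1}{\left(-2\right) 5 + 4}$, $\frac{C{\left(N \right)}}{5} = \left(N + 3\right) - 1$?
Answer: $\frac{25}{6} \approx 4.1667$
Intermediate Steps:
$C{\left(N \right)} = 10 + 5 N$ ($C{\left(N \right)} = 5 \left(\left(N + 3\right) - 1\right) = 5 \left(\left(3 + N\right) - 1\right) = 5 \left(2 + N\right) = 10 + 5 N$)
$g = - \frac{1}{6}$ ($g = \frac{1}{-10 + 4} = \frac{1}{-6} = - \frac{1}{6} \approx -0.16667$)
$g \left(-34 - -33\right) C{\left(3 \right)} = - \frac{-34 - -33}{6} \left(10 + 5 \cdot 3\right) = - \frac{-34 + 33}{6} \left(10 + 15\right) = \left(- \frac{1}{6}\right) \left(-1\right) 25 = \frac{1}{6} \cdot 25 = \frac{25}{6}$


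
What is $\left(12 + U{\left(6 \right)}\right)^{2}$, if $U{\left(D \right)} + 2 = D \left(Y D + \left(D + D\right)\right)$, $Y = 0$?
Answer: $6724$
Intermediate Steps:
$U{\left(D \right)} = -2 + 2 D^{2}$ ($U{\left(D \right)} = -2 + D \left(0 D + \left(D + D\right)\right) = -2 + D \left(0 + 2 D\right) = -2 + D 2 D = -2 + 2 D^{2}$)
$\left(12 + U{\left(6 \right)}\right)^{2} = \left(12 - \left(2 - 2 \cdot 6^{2}\right)\right)^{2} = \left(12 + \left(-2 + 2 \cdot 36\right)\right)^{2} = \left(12 + \left(-2 + 72\right)\right)^{2} = \left(12 + 70\right)^{2} = 82^{2} = 6724$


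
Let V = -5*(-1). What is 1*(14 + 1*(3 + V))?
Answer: 22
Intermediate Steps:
V = 5
1*(14 + 1*(3 + V)) = 1*(14 + 1*(3 + 5)) = 1*(14 + 1*8) = 1*(14 + 8) = 1*22 = 22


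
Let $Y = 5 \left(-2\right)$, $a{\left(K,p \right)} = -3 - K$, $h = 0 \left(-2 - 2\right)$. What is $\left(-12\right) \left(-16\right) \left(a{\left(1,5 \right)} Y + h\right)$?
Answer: $7680$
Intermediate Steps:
$h = 0$ ($h = 0 \left(-4\right) = 0$)
$Y = -10$
$\left(-12\right) \left(-16\right) \left(a{\left(1,5 \right)} Y + h\right) = \left(-12\right) \left(-16\right) \left(\left(-3 - 1\right) \left(-10\right) + 0\right) = 192 \left(\left(-3 - 1\right) \left(-10\right) + 0\right) = 192 \left(\left(-4\right) \left(-10\right) + 0\right) = 192 \left(40 + 0\right) = 192 \cdot 40 = 7680$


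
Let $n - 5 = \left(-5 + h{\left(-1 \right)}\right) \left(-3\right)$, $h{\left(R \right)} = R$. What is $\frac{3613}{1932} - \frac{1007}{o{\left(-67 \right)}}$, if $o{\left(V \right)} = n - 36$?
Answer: $\frac{1992493}{25116} \approx 79.332$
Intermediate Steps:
$n = 23$ ($n = 5 + \left(-5 - 1\right) \left(-3\right) = 5 - -18 = 5 + 18 = 23$)
$o{\left(V \right)} = -13$ ($o{\left(V \right)} = 23 - 36 = -13$)
$\frac{3613}{1932} - \frac{1007}{o{\left(-67 \right)}} = \frac{3613}{1932} - \frac{1007}{-13} = 3613 \cdot \frac{1}{1932} - - \frac{1007}{13} = \frac{3613}{1932} + \frac{1007}{13} = \frac{1992493}{25116}$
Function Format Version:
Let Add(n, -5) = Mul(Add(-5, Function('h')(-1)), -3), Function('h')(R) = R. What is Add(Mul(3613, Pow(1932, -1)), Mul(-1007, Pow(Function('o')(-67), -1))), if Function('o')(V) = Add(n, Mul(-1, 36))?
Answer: Rational(1992493, 25116) ≈ 79.332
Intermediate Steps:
n = 23 (n = Add(5, Mul(Add(-5, -1), -3)) = Add(5, Mul(-6, -3)) = Add(5, 18) = 23)
Function('o')(V) = -13 (Function('o')(V) = Add(23, Mul(-1, 36)) = Add(23, -36) = -13)
Add(Mul(3613, Pow(1932, -1)), Mul(-1007, Pow(Function('o')(-67), -1))) = Add(Mul(3613, Pow(1932, -1)), Mul(-1007, Pow(-13, -1))) = Add(Mul(3613, Rational(1, 1932)), Mul(-1007, Rational(-1, 13))) = Add(Rational(3613, 1932), Rational(1007, 13)) = Rational(1992493, 25116)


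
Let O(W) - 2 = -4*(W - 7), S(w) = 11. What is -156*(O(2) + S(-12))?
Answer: -5148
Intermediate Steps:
O(W) = 30 - 4*W (O(W) = 2 - 4*(W - 7) = 2 - 4*(-7 + W) = 2 + (28 - 4*W) = 30 - 4*W)
-156*(O(2) + S(-12)) = -156*((30 - 4*2) + 11) = -156*((30 - 8) + 11) = -156*(22 + 11) = -156*33 = -5148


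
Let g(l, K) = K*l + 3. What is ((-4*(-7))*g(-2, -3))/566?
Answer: 126/283 ≈ 0.44523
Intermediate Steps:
g(l, K) = 3 + K*l
((-4*(-7))*g(-2, -3))/566 = ((-4*(-7))*(3 - 3*(-2)))/566 = (28*(3 + 6))*(1/566) = (28*9)*(1/566) = 252*(1/566) = 126/283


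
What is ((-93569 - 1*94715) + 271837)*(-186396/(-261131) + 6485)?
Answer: 141507109647843/261131 ≈ 5.4190e+8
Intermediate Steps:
((-93569 - 1*94715) + 271837)*(-186396/(-261131) + 6485) = ((-93569 - 94715) + 271837)*(-186396*(-1/261131) + 6485) = (-188284 + 271837)*(186396/261131 + 6485) = 83553*(1693620931/261131) = 141507109647843/261131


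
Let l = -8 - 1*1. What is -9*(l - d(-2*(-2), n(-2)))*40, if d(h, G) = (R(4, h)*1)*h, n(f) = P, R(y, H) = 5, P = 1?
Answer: 10440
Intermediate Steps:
n(f) = 1
d(h, G) = 5*h (d(h, G) = (5*1)*h = 5*h)
l = -9 (l = -8 - 1 = -9)
-9*(l - d(-2*(-2), n(-2)))*40 = -9*(-9 - 5*(-2*(-2)))*40 = -9*(-9 - 5*4)*40 = -9*(-9 - 1*20)*40 = -9*(-9 - 20)*40 = -9*(-29)*40 = 261*40 = 10440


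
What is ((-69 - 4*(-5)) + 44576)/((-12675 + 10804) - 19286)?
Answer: -44527/21157 ≈ -2.1046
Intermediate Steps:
((-69 - 4*(-5)) + 44576)/((-12675 + 10804) - 19286) = ((-69 + 20) + 44576)/(-1871 - 19286) = (-49 + 44576)/(-21157) = 44527*(-1/21157) = -44527/21157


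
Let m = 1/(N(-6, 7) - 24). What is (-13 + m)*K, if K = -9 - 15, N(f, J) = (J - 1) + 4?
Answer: 2196/7 ≈ 313.71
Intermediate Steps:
N(f, J) = 3 + J (N(f, J) = (-1 + J) + 4 = 3 + J)
K = -24
m = -1/14 (m = 1/((3 + 7) - 24) = 1/(10 - 24) = 1/(-14) = -1/14 ≈ -0.071429)
(-13 + m)*K = (-13 - 1/14)*(-24) = -183/14*(-24) = 2196/7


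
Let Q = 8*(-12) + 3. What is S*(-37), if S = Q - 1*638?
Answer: 27047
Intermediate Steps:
Q = -93 (Q = -96 + 3 = -93)
S = -731 (S = -93 - 1*638 = -93 - 638 = -731)
S*(-37) = -731*(-37) = 27047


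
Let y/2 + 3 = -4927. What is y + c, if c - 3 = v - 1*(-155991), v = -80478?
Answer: 65656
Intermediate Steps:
y = -9860 (y = -6 + 2*(-4927) = -6 - 9854 = -9860)
c = 75516 (c = 3 + (-80478 - 1*(-155991)) = 3 + (-80478 + 155991) = 3 + 75513 = 75516)
y + c = -9860 + 75516 = 65656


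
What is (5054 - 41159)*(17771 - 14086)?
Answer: -133046925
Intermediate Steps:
(5054 - 41159)*(17771 - 14086) = -36105*3685 = -133046925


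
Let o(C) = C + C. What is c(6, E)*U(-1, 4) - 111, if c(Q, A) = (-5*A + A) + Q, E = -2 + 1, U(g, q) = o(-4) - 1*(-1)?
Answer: -181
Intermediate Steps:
o(C) = 2*C
U(g, q) = -7 (U(g, q) = 2*(-4) - 1*(-1) = -8 + 1 = -7)
E = -1
c(Q, A) = Q - 4*A (c(Q, A) = -4*A + Q = Q - 4*A)
c(6, E)*U(-1, 4) - 111 = (6 - 4*(-1))*(-7) - 111 = (6 + 4)*(-7) - 111 = 10*(-7) - 111 = -70 - 111 = -181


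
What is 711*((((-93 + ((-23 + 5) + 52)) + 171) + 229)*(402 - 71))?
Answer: 80251281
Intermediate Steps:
711*((((-93 + ((-23 + 5) + 52)) + 171) + 229)*(402 - 71)) = 711*((((-93 + (-18 + 52)) + 171) + 229)*331) = 711*((((-93 + 34) + 171) + 229)*331) = 711*(((-59 + 171) + 229)*331) = 711*((112 + 229)*331) = 711*(341*331) = 711*112871 = 80251281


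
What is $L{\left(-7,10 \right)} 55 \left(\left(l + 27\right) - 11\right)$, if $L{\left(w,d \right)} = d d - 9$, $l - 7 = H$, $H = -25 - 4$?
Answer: $-30030$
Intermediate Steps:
$H = -29$
$l = -22$ ($l = 7 - 29 = -22$)
$L{\left(w,d \right)} = -9 + d^{2}$ ($L{\left(w,d \right)} = d^{2} - 9 = -9 + d^{2}$)
$L{\left(-7,10 \right)} 55 \left(\left(l + 27\right) - 11\right) = \left(-9 + 10^{2}\right) 55 \left(\left(-22 + 27\right) - 11\right) = \left(-9 + 100\right) 55 \left(5 - 11\right) = 91 \cdot 55 \left(-6\right) = 5005 \left(-6\right) = -30030$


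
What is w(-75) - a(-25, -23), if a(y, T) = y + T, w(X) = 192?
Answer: 240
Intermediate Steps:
a(y, T) = T + y
w(-75) - a(-25, -23) = 192 - (-23 - 25) = 192 - 1*(-48) = 192 + 48 = 240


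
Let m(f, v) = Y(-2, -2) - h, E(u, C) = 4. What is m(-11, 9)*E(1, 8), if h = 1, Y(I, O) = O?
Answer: -12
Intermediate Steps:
m(f, v) = -3 (m(f, v) = -2 - 1*1 = -2 - 1 = -3)
m(-11, 9)*E(1, 8) = -3*4 = -12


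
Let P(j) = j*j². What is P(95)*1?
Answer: 857375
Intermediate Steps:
P(j) = j³
P(95)*1 = 95³*1 = 857375*1 = 857375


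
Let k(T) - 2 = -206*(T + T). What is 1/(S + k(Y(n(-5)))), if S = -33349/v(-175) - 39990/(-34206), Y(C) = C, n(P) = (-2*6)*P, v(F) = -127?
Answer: -724027/17705530282 ≈ -4.0893e-5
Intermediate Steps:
n(P) = -12*P
S = 190969104/724027 (S = -33349/(-127) - 39990/(-34206) = -33349*(-1/127) - 39990*(-1/34206) = 33349/127 + 6665/5701 = 190969104/724027 ≈ 263.76)
k(T) = 2 - 412*T (k(T) = 2 - 206*(T + T) = 2 - 412*T)
1/(S + k(Y(n(-5)))) = 1/(190969104/724027 + (2 - (-4944)*(-5))) = 1/(190969104/724027 + (2 - 412*60)) = 1/(190969104/724027 + (2 - 24720)) = 1/(190969104/724027 - 24718) = 1/(-17705530282/724027) = -724027/17705530282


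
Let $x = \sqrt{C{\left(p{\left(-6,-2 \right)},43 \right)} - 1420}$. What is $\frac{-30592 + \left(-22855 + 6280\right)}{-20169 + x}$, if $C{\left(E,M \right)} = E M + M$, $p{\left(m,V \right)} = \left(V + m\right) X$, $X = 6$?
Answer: $\frac{317103741}{135597334} + \frac{47167 i \sqrt{3441}}{406792002} \approx 2.3386 + 0.0068016 i$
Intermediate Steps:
$p{\left(m,V \right)} = 6 V + 6 m$ ($p{\left(m,V \right)} = \left(V + m\right) 6 = 6 V + 6 m$)
$C{\left(E,M \right)} = M + E M$
$x = i \sqrt{3441}$ ($x = \sqrt{43 \left(1 + \left(6 \left(-2\right) + 6 \left(-6\right)\right)\right) - 1420} = \sqrt{43 \left(1 - 48\right) - 1420} = \sqrt{43 \left(-47\right) - 1420} = \sqrt{-2021 - 1420} = \sqrt{-3441} = i \sqrt{3441} \approx 58.66 i$)
$\frac{-30592 + \left(-22855 + 6280\right)}{-20169 + x} = \frac{-30592 + \left(-22855 + 6280\right)}{-20169 + i \sqrt{3441}} = \frac{-30592 - 16575}{-20169 + i \sqrt{3441}} = - \frac{47167}{-20169 + i \sqrt{3441}}$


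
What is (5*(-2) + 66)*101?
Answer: 5656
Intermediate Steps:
(5*(-2) + 66)*101 = (-10 + 66)*101 = 56*101 = 5656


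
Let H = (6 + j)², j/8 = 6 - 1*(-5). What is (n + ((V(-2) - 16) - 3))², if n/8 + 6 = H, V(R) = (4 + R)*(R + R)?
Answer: 4986195769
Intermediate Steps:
j = 88 (j = 8*(6 - 1*(-5)) = 8*(6 + 5) = 8*11 = 88)
V(R) = 2*R*(4 + R) (V(R) = (4 + R)*(2*R) = 2*R*(4 + R))
H = 8836 (H = (6 + 88)² = 94² = 8836)
n = 70640 (n = -48 + 8*8836 = -48 + 70688 = 70640)
(n + ((V(-2) - 16) - 3))² = (70640 + ((2*(-2)*(4 - 2) - 16) - 3))² = (70640 + ((2*(-2)*2 - 16) - 3))² = (70640 + ((-8 - 16) - 3))² = (70640 + (-24 - 3))² = (70640 - 27)² = 70613² = 4986195769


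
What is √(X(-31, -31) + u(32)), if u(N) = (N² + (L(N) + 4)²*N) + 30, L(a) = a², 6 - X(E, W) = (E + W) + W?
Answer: √33818241 ≈ 5815.3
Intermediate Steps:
X(E, W) = 6 - E - 2*W (X(E, W) = 6 - ((E + W) + W) = 6 - (E + 2*W) = 6 + (-E - 2*W) = 6 - E - 2*W)
u(N) = 30 + N² + N*(4 + N²)² (u(N) = (N² + (N² + 4)²*N) + 30 = (N² + (4 + N²)²*N) + 30 = (N² + N*(4 + N²)²) + 30 = 30 + N² + N*(4 + N²)²)
√(X(-31, -31) + u(32)) = √((6 - 1*(-31) - 2*(-31)) + (30 + 32² + 32*(4 + 32²)²)) = √((6 + 31 + 62) + (30 + 1024 + 32*(4 + 1024)²)) = √(99 + (30 + 1024 + 32*1028²)) = √(99 + (30 + 1024 + 32*1056784)) = √(99 + (30 + 1024 + 33817088)) = √(99 + 33818142) = √33818241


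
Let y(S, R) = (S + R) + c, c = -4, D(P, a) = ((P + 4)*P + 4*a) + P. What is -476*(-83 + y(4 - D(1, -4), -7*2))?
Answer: 41412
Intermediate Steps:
D(P, a) = P + 4*a + P*(4 + P) (D(P, a) = ((4 + P)*P + 4*a) + P = (P*(4 + P) + 4*a) + P = (4*a + P*(4 + P)) + P = P + 4*a + P*(4 + P))
y(S, R) = -4 + R + S (y(S, R) = (S + R) - 4 = (R + S) - 4 = -4 + R + S)
-476*(-83 + y(4 - D(1, -4), -7*2)) = -476*(-83 + (-4 - 7*2 + (4 - (1**2 + 4*(-4) + 5*1)))) = -476*(-83 + (-4 - 14 + (4 - (1 - 16 + 5)))) = -476*(-83 + (-4 - 14 + (4 - 1*(-10)))) = -476*(-83 + (-4 - 14 + (4 + 10))) = -476*(-83 + (-4 - 14 + 14)) = -476*(-83 - 4) = -476*(-87) = 41412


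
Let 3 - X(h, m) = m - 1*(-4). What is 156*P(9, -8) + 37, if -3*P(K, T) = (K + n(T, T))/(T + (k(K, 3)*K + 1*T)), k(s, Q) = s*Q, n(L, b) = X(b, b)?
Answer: 7567/227 ≈ 33.335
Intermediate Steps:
X(h, m) = -1 - m (X(h, m) = 3 - (m - 1*(-4)) = 3 - (m + 4) = 3 - (4 + m) = 3 + (-4 - m) = -1 - m)
n(L, b) = -1 - b
k(s, Q) = Q*s
P(K, T) = -(-1 + K - T)/(3*(2*T + 3*K²)) (P(K, T) = -(K + (-1 - T))/(3*(T + ((3*K)*K + 1*T))) = -(-1 + K - T)/(3*(T + (3*K² + T))) = -(-1 + K - T)/(3*(T + (T + 3*K²))) = -(-1 + K - T)/(3*(2*T + 3*K²)))
156*P(9, -8) + 37 = 156*((1 - 8 - 1*9)/(3*(2*(-8) + 3*9²))) + 37 = 156*((1 - 8 - 9)/(3*(-16 + 3*81))) + 37 = 156*((⅓)*(-16)/(-16 + 243)) + 37 = 156*((⅓)*(-16)/227) + 37 = 156*((⅓)*(1/227)*(-16)) + 37 = 156*(-16/681) + 37 = -832/227 + 37 = 7567/227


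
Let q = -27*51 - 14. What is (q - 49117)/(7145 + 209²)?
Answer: -8418/8471 ≈ -0.99374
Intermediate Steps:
q = -1391 (q = -1377 - 14 = -1391)
(q - 49117)/(7145 + 209²) = (-1391 - 49117)/(7145 + 209²) = -50508/(7145 + 43681) = -50508/50826 = -50508*1/50826 = -8418/8471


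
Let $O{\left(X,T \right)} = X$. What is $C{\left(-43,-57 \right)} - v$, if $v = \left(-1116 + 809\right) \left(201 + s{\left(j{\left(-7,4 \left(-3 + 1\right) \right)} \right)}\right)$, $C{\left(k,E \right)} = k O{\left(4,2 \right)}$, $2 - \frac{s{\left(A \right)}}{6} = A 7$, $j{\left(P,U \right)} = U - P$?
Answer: $78113$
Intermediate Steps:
$s{\left(A \right)} = 12 - 42 A$ ($s{\left(A \right)} = 12 - 6 A 7 = 12 - 6 \cdot 7 A = 12 - 42 A$)
$C{\left(k,E \right)} = 4 k$ ($C{\left(k,E \right)} = k 4 = 4 k$)
$v = -78285$ ($v = \left(-1116 + 809\right) \left(201 - \left(-12 + 42 \left(4 \left(-3 + 1\right) - -7\right)\right)\right) = - 307 \left(201 - \left(-12 + 42 \left(4 \left(-2\right) + 7\right)\right)\right) = - 307 \left(201 - \left(-12 + 42 \left(-8 + 7\right)\right)\right) = - 307 \left(201 + \left(12 - -42\right)\right) = - 307 \left(201 + \left(12 + 42\right)\right) = - 307 \left(201 + 54\right) = \left(-307\right) 255 = -78285$)
$C{\left(-43,-57 \right)} - v = 4 \left(-43\right) - -78285 = -172 + 78285 = 78113$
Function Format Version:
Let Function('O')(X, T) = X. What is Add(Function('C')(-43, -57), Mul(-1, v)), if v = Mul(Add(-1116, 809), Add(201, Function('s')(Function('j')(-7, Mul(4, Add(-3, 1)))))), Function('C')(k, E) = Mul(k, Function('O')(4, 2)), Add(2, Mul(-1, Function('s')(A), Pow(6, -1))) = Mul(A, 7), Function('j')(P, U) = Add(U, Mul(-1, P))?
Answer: 78113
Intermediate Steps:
Function('s')(A) = Add(12, Mul(-42, A)) (Function('s')(A) = Add(12, Mul(-6, Mul(A, 7))) = Add(12, Mul(-6, Mul(7, A))) = Add(12, Mul(-42, A)))
Function('C')(k, E) = Mul(4, k) (Function('C')(k, E) = Mul(k, 4) = Mul(4, k))
v = -78285 (v = Mul(Add(-1116, 809), Add(201, Add(12, Mul(-42, Add(Mul(4, Add(-3, 1)), Mul(-1, -7)))))) = Mul(-307, Add(201, Add(12, Mul(-42, Add(Mul(4, -2), 7))))) = Mul(-307, Add(201, Add(12, Mul(-42, Add(-8, 7))))) = Mul(-307, Add(201, Add(12, Mul(-42, -1)))) = Mul(-307, Add(201, Add(12, 42))) = Mul(-307, Add(201, 54)) = Mul(-307, 255) = -78285)
Add(Function('C')(-43, -57), Mul(-1, v)) = Add(Mul(4, -43), Mul(-1, -78285)) = Add(-172, 78285) = 78113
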